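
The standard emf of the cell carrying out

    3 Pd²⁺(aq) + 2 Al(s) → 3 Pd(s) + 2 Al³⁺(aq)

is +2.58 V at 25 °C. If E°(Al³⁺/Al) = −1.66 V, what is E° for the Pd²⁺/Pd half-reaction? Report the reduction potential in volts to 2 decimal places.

+0.92 V

In the reaction as written the Pd²⁺/Pd couple is reduced (cathode) and Al³⁺/Al is oxidized (anode), so E°cell = E°(Pd²⁺/Pd) − E°(Al³⁺/Al).
E°(Pd²⁺/Pd) = E°cell + E°(anode) = +2.58 + (−1.66) = +0.92 V.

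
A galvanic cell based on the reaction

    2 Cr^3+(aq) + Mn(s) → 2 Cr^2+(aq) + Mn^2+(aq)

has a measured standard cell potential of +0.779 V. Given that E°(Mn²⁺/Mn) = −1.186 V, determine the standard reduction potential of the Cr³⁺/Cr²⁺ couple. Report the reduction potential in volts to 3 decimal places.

In the reaction as written the Cr³⁺/Cr²⁺ couple is reduced (cathode) and Mn²⁺/Mn is oxidized (anode), so E°cell = E°(Cr³⁺/Cr²⁺) − E°(Mn²⁺/Mn).
E°(Cr³⁺/Cr²⁺) = E°cell + E°(anode) = +0.779 + (−1.186) = −0.407 V.

−0.407 V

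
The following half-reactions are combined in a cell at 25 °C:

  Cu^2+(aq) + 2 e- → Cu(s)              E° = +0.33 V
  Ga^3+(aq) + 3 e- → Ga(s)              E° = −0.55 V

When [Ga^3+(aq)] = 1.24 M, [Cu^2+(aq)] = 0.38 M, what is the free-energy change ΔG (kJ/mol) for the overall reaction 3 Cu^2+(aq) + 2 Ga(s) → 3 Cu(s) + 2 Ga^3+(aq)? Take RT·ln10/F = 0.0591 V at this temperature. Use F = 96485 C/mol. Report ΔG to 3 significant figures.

With Cu²⁺/Cu reduced at the cathode, E°cell = +0.33 − (−0.55) = +0.88 V and n = 6.
Q = [Ga^3+(aq)]^2 / [Cu^2+(aq)]^3 = 28, so log Q = 1.447 and E = +0.88 − (0.0591/6)(1.447) = +0.8657 V.
ΔG = −nFE = −(6)(96485)(+0.8657) J/mol = −501 kJ/mol.

−501 kJ/mol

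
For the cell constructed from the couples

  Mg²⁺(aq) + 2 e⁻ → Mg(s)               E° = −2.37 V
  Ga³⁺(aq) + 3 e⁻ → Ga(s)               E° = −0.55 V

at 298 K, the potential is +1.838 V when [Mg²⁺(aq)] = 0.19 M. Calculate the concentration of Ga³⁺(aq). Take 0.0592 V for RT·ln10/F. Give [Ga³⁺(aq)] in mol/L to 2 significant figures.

Ga³⁺/Ga is the cathode (higher E°); E°cell = −0.55 − (−2.37) = +1.82 V with n = 6.
From the Nernst equation, log Q = n(E° − E)/0.0592 = 6·(+1.82 − (+1.838))/0.0592 = −1.824.
The balanced reaction is 2 Ga³⁺(aq) + 3 Mg(s) → 2 Ga(s) + 3 Mg²⁺(aq), so Q = [Mg²⁺(aq)]^3 / [Ga³⁺(aq)]^2.
Solving for the unknown gives log [Ga³⁺(aq)] = −0.170, so [Ga³⁺(aq)] ≈ 0.68 M.

0.68 M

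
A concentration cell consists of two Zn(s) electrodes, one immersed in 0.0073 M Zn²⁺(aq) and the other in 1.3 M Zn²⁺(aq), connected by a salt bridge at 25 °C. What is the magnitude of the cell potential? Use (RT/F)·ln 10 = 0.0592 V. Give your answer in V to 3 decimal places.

0.067 V

For a concentration cell E°cell = 0, since both electrodes use the same couple.
The compartment with the higher Zn²⁺(aq) concentration (1.3 M) acts as the cathode; ions are reduced there and produced at the dilute (0.0073 M) anode.
With n = 2, Ecell = −(0.0592/2)·log([dilute]/[conc]) = −(0.0592/2)·log(0.0073/1.3) = +0.067 V.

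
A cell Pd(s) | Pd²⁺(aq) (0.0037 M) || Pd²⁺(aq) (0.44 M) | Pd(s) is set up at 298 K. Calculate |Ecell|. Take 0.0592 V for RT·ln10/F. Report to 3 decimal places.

0.061 V

For a concentration cell E°cell = 0, since both electrodes use the same couple.
The compartment with the higher Pd²⁺(aq) concentration (0.44 M) acts as the cathode; ions are reduced there and produced at the dilute (0.0037 M) anode.
With n = 2, Ecell = −(0.0592/2)·log([dilute]/[conc]) = −(0.0592/2)·log(0.0037/0.44) = +0.061 V.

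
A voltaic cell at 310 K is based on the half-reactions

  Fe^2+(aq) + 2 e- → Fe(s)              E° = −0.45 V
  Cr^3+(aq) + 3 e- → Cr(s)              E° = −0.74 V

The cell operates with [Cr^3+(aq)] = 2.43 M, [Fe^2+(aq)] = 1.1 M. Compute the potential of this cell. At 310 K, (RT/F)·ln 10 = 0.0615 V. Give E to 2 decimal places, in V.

Since E°(Fe²⁺/Fe) > E°(Cr³⁺/Cr), Fe²⁺/Fe serves as the cathode.
The standard potential is −0.45 − (−0.74) = +0.29 V and the balanced reaction transfers n = 6 electrons.
The balanced reaction is 3 Fe^2+(aq) + 2 Cr(s) → 3 Fe(s) + 2 Cr^3+(aq), so Q = [Cr^3+(aq)]^2 / [Fe^2+(aq)]^3 = 4.44 and log Q = 0.647.
By the Nernst equation, E = +0.29 − (0.0615/6)·(0.647) = +0.28 V.

+0.28 V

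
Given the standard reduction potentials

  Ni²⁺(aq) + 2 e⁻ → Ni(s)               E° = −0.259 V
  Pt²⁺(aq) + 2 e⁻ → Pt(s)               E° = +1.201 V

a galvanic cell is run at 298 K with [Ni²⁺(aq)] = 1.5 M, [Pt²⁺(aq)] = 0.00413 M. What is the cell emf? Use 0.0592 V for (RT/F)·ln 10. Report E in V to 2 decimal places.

The Pt²⁺/Pt couple has the more positive E°, so it is the cathode; Ni²⁺/Ni is the anode.
E°cell = +1.201 − (−0.259) = +1.460 V, with n = 2 electrons transferred.
The balanced reaction is Pt²⁺(aq) + Ni(s) → Pt(s) + Ni²⁺(aq), so Q = [Ni²⁺(aq)] / [Pt²⁺(aq)] = 363 and log Q = 2.560.
By the Nernst equation, E = +1.460 − (0.0592/2)·(2.560) = +1.38 V.

+1.38 V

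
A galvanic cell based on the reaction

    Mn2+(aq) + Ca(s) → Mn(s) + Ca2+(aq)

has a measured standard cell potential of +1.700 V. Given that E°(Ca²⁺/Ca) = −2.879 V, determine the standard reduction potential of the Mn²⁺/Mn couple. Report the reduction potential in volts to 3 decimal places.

In the reaction as written the Mn²⁺/Mn couple is reduced (cathode) and Ca²⁺/Ca is oxidized (anode), so E°cell = E°(Mn²⁺/Mn) − E°(Ca²⁺/Ca).
E°(Mn²⁺/Mn) = E°cell + E°(anode) = +1.700 + (−2.879) = −1.179 V.

−1.179 V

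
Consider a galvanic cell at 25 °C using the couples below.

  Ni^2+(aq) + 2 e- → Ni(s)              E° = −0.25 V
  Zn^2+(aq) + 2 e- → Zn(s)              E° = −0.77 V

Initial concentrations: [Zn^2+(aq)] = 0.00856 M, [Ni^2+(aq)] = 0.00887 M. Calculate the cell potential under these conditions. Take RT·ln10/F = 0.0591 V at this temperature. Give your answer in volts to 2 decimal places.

The Ni²⁺/Ni couple has the more positive E°, so it is the cathode; Zn²⁺/Zn is the anode.
E°cell = −0.25 − (−0.77) = +0.52 V, with n = 2 electrons transferred.
Balancing gives Ni^2+(aq) + Zn(s) → Ni(s) + Zn^2+(aq); hence Q = [Zn^2+(aq)] / [Ni^2+(aq)] = 0.965 (log Q = −0.015).
E = E° − (0.0591/n)·log Q = +0.52 − (0.0591/2)(−0.015) = +0.52 V.

+0.52 V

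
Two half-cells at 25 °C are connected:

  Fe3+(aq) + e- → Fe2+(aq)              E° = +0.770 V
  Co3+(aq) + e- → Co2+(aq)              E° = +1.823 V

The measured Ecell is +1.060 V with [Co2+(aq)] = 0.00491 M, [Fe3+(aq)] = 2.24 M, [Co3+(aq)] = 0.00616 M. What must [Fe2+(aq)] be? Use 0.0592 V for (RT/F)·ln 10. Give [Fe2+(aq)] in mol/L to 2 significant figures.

2.3 M

The Co³⁺/Co²⁺ couple has the larger reduction potential, so it is the cathode: E°cell = +1.823 − (+0.770) = +1.053 V and n = 1.
Since E = E° − (0.0592/n)·log Q, log Q = n(E° − E)/0.0592 = −0.118.
The balanced reaction is Co3+(aq) + Fe2+(aq) → Co2+(aq) + Fe3+(aq), so Q = ([Co2+(aq)]·[Fe3+(aq)]) / ([Co3+(aq)]·[Fe2+(aq)]).
Isolating [Fe2+(aq)] in Q = 10^{−0.118} yields log [Fe2+(aq)] = 0.370, i.e. 2.3 M.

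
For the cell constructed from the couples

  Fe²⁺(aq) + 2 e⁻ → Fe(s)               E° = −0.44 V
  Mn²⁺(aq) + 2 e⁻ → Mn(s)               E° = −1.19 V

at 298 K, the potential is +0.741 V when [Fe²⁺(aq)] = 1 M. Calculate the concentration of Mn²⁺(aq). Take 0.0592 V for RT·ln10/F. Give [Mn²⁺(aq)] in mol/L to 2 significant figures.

2.0 M

The Fe²⁺/Fe couple has the larger reduction potential, so it is the cathode: E°cell = −0.44 − (−1.19) = +0.75 V and n = 2.
From the Nernst equation, log Q = n(E° − E)/0.0592 = 2·(+0.75 − (+0.741))/0.0592 = 0.304.
The balanced reaction is Fe²⁺(aq) + Mn(s) → Fe(s) + Mn²⁺(aq), so Q = [Mn²⁺(aq)] / [Fe²⁺(aq)].
Solving for the unknown gives log [Mn²⁺(aq)] = 0.304, so [Mn²⁺(aq)] ≈ 2.0 M.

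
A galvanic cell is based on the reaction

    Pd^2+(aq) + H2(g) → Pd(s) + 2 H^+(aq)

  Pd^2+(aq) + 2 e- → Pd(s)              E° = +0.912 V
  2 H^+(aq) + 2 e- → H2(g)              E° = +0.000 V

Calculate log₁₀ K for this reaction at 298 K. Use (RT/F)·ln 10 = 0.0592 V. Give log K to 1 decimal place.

The Pd²⁺/Pd couple is reduced (cathode); E°cell = +0.912 − (+0.000) = +0.912 V with n = 2.
At equilibrium E = 0, so log K = nE°cell / 0.0592 = (2)(+0.912) / 0.0592 = 30.8.

log K = 30.8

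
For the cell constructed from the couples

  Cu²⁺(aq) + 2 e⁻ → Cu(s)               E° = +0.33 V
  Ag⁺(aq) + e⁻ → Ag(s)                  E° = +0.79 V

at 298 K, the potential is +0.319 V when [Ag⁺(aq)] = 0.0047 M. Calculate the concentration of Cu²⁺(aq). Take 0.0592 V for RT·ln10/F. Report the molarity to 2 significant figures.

The Ag⁺/Ag couple has the larger reduction potential, so it is the cathode: E°cell = +0.79 − (+0.33) = +0.46 V and n = 2.
Since E = E° − (0.0592/n)·log Q, log Q = n(E° − E)/0.0592 = 4.764.
The balanced reaction is 2 Ag⁺(aq) + Cu(s) → 2 Ag(s) + Cu²⁺(aq), so Q = [Cu²⁺(aq)] / [Ag⁺(aq)]^2.
Isolating [Cu²⁺(aq)] in Q = 10^{4.764} yields log [Cu²⁺(aq)] = 0.108, i.e. 1.3 M.

1.3 M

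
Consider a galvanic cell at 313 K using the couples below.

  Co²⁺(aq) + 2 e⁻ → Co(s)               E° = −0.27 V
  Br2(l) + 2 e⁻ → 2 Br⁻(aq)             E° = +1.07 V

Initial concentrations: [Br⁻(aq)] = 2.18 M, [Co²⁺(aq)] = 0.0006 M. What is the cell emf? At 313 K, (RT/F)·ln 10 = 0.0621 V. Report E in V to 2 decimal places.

+1.42 V

Since E°(Br₂/Br⁻) > E°(Co²⁺/Co), Br₂/Br⁻ serves as the cathode.
E°cell = +1.07 − (−0.27) = +1.34 V, with n = 2 electrons transferred.
Balancing gives Br2(l) + Co(s) → 2 Br⁻(aq) + Co²⁺(aq); hence Q = [Br⁻(aq)]^2·[Co²⁺(aq)] = 0.00285 (log Q = −2.545).
E = E° − (0.0621/n)·log Q = +1.34 − (0.0621/2)(−2.545) = +1.42 V.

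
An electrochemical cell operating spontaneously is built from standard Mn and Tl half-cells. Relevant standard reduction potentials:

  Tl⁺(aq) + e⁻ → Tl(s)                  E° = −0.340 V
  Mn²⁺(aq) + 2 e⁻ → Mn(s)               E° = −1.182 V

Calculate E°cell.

The Tl⁺/Tl couple has the higher E°, so Tl ion is reduced (cathode) and Mn is oxidized (anode).
E°cell = E°(cathode) − E°(anode) = −0.340 − (−1.182) = +0.842 V.

+0.842 V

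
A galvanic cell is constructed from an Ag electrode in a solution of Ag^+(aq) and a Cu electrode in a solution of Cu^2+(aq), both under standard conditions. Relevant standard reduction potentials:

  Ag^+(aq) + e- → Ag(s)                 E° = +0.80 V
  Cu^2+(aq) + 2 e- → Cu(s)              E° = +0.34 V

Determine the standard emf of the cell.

+0.46 V

The Ag⁺/Ag couple has the higher E°, so Ag ion is reduced (cathode) and Cu is oxidized (anode).
E°cell = E°(cathode) − E°(anode) = +0.80 − (+0.34) = +0.46 V.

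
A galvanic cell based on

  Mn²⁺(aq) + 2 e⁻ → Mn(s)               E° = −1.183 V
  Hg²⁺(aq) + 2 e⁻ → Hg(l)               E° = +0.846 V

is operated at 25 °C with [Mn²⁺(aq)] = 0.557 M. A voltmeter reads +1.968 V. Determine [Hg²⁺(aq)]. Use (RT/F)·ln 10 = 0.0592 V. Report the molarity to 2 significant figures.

0.0048 M

The Hg²⁺/Hg couple has the larger reduction potential, so it is the cathode: E°cell = +0.846 − (−1.183) = +2.029 V and n = 2.
Rearranging E = E° − (0.0592/n)·log Q gives log Q = 2(+2.029 − (+1.968))/0.0592 = 2.061.
The balanced reaction is Hg²⁺(aq) + Mn(s) → Hg(l) + Mn²⁺(aq), so Q = [Mn²⁺(aq)] / [Hg²⁺(aq)].
Isolating [Hg²⁺(aq)] in Q = 10^{2.061} yields log [Hg²⁺(aq)] = −2.315, i.e. 0.0048 M.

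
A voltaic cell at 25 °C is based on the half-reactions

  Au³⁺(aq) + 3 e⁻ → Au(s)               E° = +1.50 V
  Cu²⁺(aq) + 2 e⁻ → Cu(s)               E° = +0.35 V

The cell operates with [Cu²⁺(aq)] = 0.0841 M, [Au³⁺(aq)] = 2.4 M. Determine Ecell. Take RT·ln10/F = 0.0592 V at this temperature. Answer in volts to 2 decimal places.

+1.19 V

Au³⁺/Au is reduced (cathode, E° = +1.50 V) and Cu²⁺/Cu is oxidized (anode).
E°cell = E°cat − E°an = +1.50 − (+0.35) = +1.15 V; n = 6.
For the overall reaction 2 Au³⁺(aq) + 3 Cu(s) → 2 Au(s) + 3 Cu²⁺(aq), Q = [Cu²⁺(aq)]^3 / [Au³⁺(aq)]^2 = 0.000103, giving log Q = −3.986.
Applying E = E° − (RT ln10/nF)·log Q gives +1.15 − (0.0592/6)(−3.986) = +1.19 V.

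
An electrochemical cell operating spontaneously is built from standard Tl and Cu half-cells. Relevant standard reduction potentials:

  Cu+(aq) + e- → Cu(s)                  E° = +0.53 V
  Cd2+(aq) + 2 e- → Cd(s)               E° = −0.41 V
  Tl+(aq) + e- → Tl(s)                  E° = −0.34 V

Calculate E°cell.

The Cu⁺/Cu couple has the higher E°, so Cu ion is reduced (cathode) and Tl is oxidized (anode).
E°cell = E°(cathode) − E°(anode) = +0.53 − (−0.34) = +0.87 V.

+0.87 V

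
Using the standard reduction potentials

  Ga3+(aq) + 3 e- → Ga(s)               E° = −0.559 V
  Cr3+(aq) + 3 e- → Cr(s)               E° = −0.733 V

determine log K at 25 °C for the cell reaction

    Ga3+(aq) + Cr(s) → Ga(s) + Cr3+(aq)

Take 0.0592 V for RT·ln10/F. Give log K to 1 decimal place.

log K = 8.8

The Ga³⁺/Ga couple is reduced (cathode); E°cell = −0.559 − (−0.733) = +0.174 V with n = 3.
At equilibrium E = 0, so log K = nE°cell / 0.0592 = (3)(+0.174) / 0.0592 = 8.8.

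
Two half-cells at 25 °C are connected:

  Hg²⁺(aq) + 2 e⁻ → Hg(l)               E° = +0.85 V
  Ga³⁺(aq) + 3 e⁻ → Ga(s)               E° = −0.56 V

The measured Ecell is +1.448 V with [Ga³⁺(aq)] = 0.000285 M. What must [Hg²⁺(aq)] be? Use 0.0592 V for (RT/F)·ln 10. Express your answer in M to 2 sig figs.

Hg²⁺/Hg is the cathode (higher E°); E°cell = +0.85 − (−0.56) = +1.41 V with n = 6.
Rearranging E = E° − (0.0592/n)·log Q gives log Q = 6(+1.41 − (+1.448))/0.0592 = −3.851.
For 3 Hg²⁺(aq) + 2 Ga(s) → 3 Hg(l) + 2 Ga³⁺(aq), the reaction quotient is Q = [Ga³⁺(aq)]^2 / [Hg²⁺(aq)]^3.
Solving for the unknown gives log [Hg²⁺(aq)] = −1.080, so [Hg²⁺(aq)] ≈ 0.083 M.

0.083 M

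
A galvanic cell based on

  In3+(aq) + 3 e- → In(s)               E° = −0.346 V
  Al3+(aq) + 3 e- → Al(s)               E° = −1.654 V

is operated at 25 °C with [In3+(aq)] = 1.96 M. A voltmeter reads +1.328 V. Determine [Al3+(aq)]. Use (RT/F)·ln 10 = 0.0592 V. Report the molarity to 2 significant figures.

0.19 M

With In³⁺/In at the cathode and Al³⁺/Al at the anode, E°cell = −0.346 − (−1.654) = +1.308 V (n = 3).
Rearranging E = E° − (0.0592/n)·log Q gives log Q = 3(+1.308 − (+1.328))/0.0592 = −1.014.
The balanced reaction is In3+(aq) + Al(s) → In(s) + Al3+(aq), so Q = [Al3+(aq)] / [In3+(aq)].
Substituting the known concentrations and solving, log [Al3+(aq)] = −0.722 and [Al3+(aq)] = 0.19 M.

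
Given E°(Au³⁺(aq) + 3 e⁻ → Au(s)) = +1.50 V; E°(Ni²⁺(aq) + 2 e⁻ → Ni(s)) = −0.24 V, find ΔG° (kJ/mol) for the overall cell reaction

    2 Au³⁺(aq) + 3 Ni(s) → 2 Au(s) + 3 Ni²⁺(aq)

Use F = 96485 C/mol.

−1007 kJ/mol

In the reaction as written Au³⁺(aq) is reduced, so the Au³⁺/Au couple is the cathode and Ni²⁺/Ni is the anode.
E°cell = +1.50 − (−0.24) = +1.74 V; balancing electrons gives n = 6.
ΔG° = −nFE°cell = −(6)(96485)(+1.74) J/mol = −1007 kJ/mol.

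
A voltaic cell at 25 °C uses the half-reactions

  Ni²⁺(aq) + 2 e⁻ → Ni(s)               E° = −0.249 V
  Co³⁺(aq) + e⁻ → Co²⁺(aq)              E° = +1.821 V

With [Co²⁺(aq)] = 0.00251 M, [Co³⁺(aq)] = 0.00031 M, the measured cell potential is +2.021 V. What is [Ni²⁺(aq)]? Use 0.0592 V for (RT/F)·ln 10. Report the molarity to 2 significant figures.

Co³⁺/Co²⁺ is the cathode (higher E°); E°cell = +1.821 − (−0.249) = +2.070 V with n = 2.
From the Nernst equation, log Q = n(E° − E)/0.0592 = 2·(+2.070 − (+2.021))/0.0592 = 1.655.
For 2 Co³⁺(aq) + Ni(s) → 2 Co²⁺(aq) + Ni²⁺(aq), the reaction quotient is Q = ([Co²⁺(aq)]^2·[Ni²⁺(aq)]) / [Co³⁺(aq)]^2.
Substituting the known concentrations and solving, log [Ni²⁺(aq)] = −0.162 and [Ni²⁺(aq)] = 0.69 M.

0.69 M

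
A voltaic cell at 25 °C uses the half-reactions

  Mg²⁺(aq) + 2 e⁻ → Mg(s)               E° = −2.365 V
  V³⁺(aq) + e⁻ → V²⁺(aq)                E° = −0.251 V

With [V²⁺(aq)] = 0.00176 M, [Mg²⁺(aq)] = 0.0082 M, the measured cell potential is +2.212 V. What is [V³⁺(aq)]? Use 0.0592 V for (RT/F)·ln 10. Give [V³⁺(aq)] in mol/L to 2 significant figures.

0.0072 M

With V³⁺/V²⁺ at the cathode and Mg²⁺/Mg at the anode, E°cell = −0.251 − (−2.365) = +2.114 V (n = 2).
Since E = E° − (0.0592/n)·log Q, log Q = n(E° − E)/0.0592 = −3.311.
For 2 V³⁺(aq) + Mg(s) → 2 V²⁺(aq) + Mg²⁺(aq), the reaction quotient is Q = ([V²⁺(aq)]^2·[Mg²⁺(aq)]) / [V³⁺(aq)]^2.
Isolating [V³⁺(aq)] in Q = 10^{−3.311} yields log [V³⁺(aq)] = −2.142, i.e. 0.0072 M.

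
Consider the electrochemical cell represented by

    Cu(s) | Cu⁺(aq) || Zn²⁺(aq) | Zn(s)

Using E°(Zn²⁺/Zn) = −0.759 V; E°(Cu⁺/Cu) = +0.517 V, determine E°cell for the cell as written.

By convention the left-hand electrode in cell notation is the anode (oxidation) and the right-hand electrode is the cathode (reduction).
E°cell = E°(right) − E°(left) = −0.759 − (+0.517) = −1.276 V.
The negative sign shows that, as written, the cell would require an external voltage to drive the reaction.

−1.276 V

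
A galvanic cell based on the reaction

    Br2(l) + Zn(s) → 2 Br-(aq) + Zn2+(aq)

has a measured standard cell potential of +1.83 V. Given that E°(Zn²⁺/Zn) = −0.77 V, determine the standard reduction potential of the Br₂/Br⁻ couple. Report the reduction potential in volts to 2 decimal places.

+1.06 V

In the reaction as written the Br₂/Br⁻ couple is reduced (cathode) and Zn²⁺/Zn is oxidized (anode), so E°cell = E°(Br₂/Br⁻) − E°(Zn²⁺/Zn).
E°(Br₂/Br⁻) = E°cell + E°(anode) = +1.83 + (−0.77) = +1.06 V.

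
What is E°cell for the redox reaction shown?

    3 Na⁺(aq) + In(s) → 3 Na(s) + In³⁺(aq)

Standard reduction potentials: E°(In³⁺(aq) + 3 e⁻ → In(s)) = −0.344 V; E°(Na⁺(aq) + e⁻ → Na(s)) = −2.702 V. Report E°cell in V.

In the reaction as written, Na⁺(aq) is reduced (cathode) and In³⁺(aq) is produced by oxidation at the anode.
E°cell = E°(cathode) − E°(anode) = −2.702 − (−0.344) = −2.358 V.
The negative E°cell means the reaction is non-spontaneous in the direction written.

−2.358 V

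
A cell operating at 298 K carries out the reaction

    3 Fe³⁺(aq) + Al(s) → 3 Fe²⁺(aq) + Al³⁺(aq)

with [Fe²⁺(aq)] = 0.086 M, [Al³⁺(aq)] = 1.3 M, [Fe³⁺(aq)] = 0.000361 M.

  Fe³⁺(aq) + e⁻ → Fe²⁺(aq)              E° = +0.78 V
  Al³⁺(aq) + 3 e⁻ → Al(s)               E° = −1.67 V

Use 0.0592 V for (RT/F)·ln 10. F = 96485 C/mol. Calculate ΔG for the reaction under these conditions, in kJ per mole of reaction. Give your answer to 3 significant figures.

E°cell = +0.78 − (−1.67) = +2.45 V; the balanced reaction transfers n = 3 electrons.
Here Q = ([Fe²⁺(aq)]^3·[Al³⁺(aq)]) / [Fe³⁺(aq)]^3 = 1.76×10^7 (log Q = 7.245), giving E = +2.45 − (0.0592/3)·(7.245) = +2.3070 V.
Then ΔG = −nFE = −3 × 96485 × +2.3070 J/mol = −668 kJ/mol.

−668 kJ/mol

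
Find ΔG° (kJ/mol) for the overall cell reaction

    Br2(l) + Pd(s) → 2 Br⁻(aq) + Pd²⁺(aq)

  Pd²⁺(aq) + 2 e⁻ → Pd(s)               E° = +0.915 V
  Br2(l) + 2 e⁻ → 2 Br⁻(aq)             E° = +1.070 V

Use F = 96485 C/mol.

In the reaction as written Br2(l) is reduced, so the Br₂/Br⁻ couple is the cathode and Pd²⁺/Pd is the anode.
E°cell = +1.070 − (+0.915) = +0.155 V; balancing electrons gives n = 2.
ΔG° = −nFE°cell = −(2)(96485)(+0.155) J/mol = −29.9 kJ/mol.

−29.9 kJ/mol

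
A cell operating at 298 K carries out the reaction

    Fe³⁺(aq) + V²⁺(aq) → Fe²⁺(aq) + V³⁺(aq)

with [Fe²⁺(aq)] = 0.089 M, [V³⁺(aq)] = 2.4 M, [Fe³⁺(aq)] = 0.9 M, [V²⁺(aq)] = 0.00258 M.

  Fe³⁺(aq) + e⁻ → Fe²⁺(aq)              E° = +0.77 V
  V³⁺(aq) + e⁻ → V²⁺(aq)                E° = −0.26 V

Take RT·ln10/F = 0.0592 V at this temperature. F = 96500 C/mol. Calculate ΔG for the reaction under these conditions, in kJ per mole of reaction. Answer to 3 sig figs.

−88.2 kJ/mol

With Fe³⁺/Fe²⁺ reduced at the cathode, E°cell = +0.77 − (−0.26) = +1.03 V and n = 1.
Q = ([Fe²⁺(aq)]·[V³⁺(aq)]) / ([Fe³⁺(aq)]·[V²⁺(aq)]) = 92, so log Q = 1.964 and E = +1.03 − (0.0592/1)(1.964) = +0.9137 V.
Finally ΔG = −nFE = −(1)(96500 C/mol)(+0.9137 V) = −88.2 kJ/mol.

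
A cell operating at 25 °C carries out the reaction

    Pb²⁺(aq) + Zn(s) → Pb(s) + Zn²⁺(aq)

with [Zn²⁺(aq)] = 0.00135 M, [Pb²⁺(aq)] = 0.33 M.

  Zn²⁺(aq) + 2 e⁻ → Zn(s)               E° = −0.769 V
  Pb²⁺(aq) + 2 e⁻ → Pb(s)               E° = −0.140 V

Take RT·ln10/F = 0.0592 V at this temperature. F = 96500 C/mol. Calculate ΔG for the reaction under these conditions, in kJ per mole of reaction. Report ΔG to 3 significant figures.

−135 kJ/mol

E°cell = −0.140 − (−0.769) = +0.629 V; the balanced reaction transfers n = 2 electrons.
Q = [Zn²⁺(aq)] / [Pb²⁺(aq)] = 0.00409, so log Q = −2.388 and E = +0.629 − (0.0592/2)(−2.388) = +0.6997 V.
Finally ΔG = −nFE = −(2)(96500 C/mol)(+0.6997 V) = −135 kJ/mol.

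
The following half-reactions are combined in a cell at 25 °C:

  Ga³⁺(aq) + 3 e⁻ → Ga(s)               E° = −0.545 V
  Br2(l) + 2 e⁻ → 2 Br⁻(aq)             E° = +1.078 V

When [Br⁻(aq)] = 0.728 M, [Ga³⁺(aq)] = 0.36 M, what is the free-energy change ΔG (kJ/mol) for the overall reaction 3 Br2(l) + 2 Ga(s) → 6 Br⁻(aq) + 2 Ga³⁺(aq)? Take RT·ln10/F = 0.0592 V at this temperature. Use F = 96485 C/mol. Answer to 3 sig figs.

−949 kJ/mol

E°cell = +1.078 − (−0.545) = +1.623 V; the balanced reaction transfers n = 6 electrons.
Q = [Br⁻(aq)]^6·[Ga³⁺(aq)]^2 = 0.0193, so log Q = −1.715 and E = +1.623 − (0.0592/6)(−1.715) = +1.6399 V.
ΔG = −nFE = −(6)(96485)(+1.6399) J/mol = −949 kJ/mol.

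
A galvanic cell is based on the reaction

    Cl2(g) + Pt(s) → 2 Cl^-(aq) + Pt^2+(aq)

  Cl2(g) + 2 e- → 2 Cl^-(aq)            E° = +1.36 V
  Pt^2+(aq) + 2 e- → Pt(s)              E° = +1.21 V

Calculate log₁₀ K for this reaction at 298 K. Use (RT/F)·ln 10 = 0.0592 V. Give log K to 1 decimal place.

log K = 5.1

The Cl₂/Cl⁻ couple is reduced (cathode); E°cell = +1.36 − (+1.21) = +0.15 V with n = 2.
At equilibrium E = 0, so log K = nE°cell / 0.0592 = (2)(+0.15) / 0.0592 = 5.1.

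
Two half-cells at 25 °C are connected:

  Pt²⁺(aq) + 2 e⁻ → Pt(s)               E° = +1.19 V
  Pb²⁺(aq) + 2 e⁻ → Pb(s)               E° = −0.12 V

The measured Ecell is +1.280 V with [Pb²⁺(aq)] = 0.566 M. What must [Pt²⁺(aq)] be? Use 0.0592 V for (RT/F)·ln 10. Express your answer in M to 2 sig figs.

Pt²⁺/Pt is the cathode (higher E°); E°cell = +1.19 − (−0.12) = +1.31 V with n = 2.
From the Nernst equation, log Q = n(E° − E)/0.0592 = 2·(+1.31 − (+1.280))/0.0592 = 1.014.
Balancing electrons gives Pt²⁺(aq) + Pb(s) → Pt(s) + Pb²⁺(aq); thus Q = [Pb²⁺(aq)] / [Pt²⁺(aq)].
Isolating [Pt²⁺(aq)] in Q = 10^{1.014} yields log [Pt²⁺(aq)] = −1.261, i.e. 0.055 M.

0.055 M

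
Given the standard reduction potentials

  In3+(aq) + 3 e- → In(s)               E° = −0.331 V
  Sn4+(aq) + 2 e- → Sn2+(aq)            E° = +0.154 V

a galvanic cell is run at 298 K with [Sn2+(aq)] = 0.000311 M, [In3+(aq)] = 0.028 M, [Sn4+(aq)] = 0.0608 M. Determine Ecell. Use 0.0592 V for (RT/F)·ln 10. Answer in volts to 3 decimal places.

The Sn⁴⁺/Sn²⁺ couple has the more positive E°, so it is the cathode; In³⁺/In is the anode.
E°cell = E°cat − E°an = +0.154 − (−0.331) = +0.485 V; n = 6.
Balancing gives 3 Sn4+(aq) + 2 In(s) → 3 Sn2+(aq) + 2 In3+(aq); hence Q = ([Sn2+(aq)]^3·[In3+(aq)]^2) / [Sn4+(aq)]^3 = 1.05×10^−10 (log Q = −9.979).
By the Nernst equation, E = +0.485 − (0.0592/6)·(−9.979) = +0.583 V.

+0.583 V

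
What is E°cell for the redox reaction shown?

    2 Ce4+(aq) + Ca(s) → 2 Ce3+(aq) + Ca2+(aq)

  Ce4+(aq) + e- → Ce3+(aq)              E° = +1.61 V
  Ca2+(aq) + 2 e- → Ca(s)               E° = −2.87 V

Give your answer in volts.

In the reaction as written, Ce4+(aq) is reduced (cathode) and Ca2+(aq) is produced by oxidation at the anode.
E°cell = E°(cathode) − E°(anode) = +1.61 − (−2.87) = +4.48 V.

+4.48 V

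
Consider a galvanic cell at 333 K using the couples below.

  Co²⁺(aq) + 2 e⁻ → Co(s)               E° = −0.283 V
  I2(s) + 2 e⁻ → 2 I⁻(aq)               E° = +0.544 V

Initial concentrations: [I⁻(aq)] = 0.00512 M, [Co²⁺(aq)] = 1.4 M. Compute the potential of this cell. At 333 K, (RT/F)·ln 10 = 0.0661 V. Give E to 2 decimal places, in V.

I₂/I⁻ is reduced (cathode, E° = +0.544 V) and Co²⁺/Co is oxidized (anode).
E°cell = +0.544 − (−0.283) = +0.827 V, with n = 2 electrons transferred.
Balancing gives I2(s) + Co(s) → 2 I⁻(aq) + Co²⁺(aq); hence Q = [I⁻(aq)]^2·[Co²⁺(aq)] = 3.67×10^−5 (log Q = −4.435).
By the Nernst equation, E = +0.827 − (0.0661/2)·(−4.435) = +0.97 V.

+0.97 V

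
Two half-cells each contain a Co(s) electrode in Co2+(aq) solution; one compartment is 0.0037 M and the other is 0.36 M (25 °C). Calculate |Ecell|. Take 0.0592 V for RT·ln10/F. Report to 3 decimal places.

0.059 V

For a concentration cell E°cell = 0, since both electrodes use the same couple.
The compartment with the higher Co2+(aq) concentration (0.36 M) acts as the cathode; ions are reduced there and produced at the dilute (0.0037 M) anode.
With n = 2, Ecell = −(0.0592/2)·log([dilute]/[conc]) = −(0.0592/2)·log(0.0037/0.36) = +0.059 V.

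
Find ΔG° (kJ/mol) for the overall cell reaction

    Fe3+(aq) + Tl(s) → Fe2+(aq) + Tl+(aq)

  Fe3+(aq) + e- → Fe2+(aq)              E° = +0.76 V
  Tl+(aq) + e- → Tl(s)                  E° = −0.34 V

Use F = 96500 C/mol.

−106 kJ/mol

In the reaction as written Fe3+(aq) is reduced, so the Fe³⁺/Fe²⁺ couple is the cathode and Tl⁺/Tl is the anode.
E°cell = +0.76 − (−0.34) = +1.10 V; balancing electrons gives n = 1.
ΔG° = −nFE°cell = −(1)(96500)(+1.10) J/mol = −106 kJ/mol.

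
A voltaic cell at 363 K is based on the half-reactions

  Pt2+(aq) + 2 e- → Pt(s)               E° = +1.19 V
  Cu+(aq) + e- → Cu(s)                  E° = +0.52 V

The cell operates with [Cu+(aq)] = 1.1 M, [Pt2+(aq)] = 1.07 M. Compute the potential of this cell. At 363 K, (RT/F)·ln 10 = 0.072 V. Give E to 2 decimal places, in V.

Since E°(Pt²⁺/Pt) > E°(Cu⁺/Cu), Pt²⁺/Pt serves as the cathode.
E°cell = +1.19 − (+0.52) = +0.67 V, with n = 2 electrons transferred.
For the overall reaction Pt2+(aq) + 2 Cu(s) → Pt(s) + 2 Cu+(aq), Q = [Cu+(aq)]^2 / [Pt2+(aq)] = 1.13, giving log Q = 0.053.
By the Nernst equation, E = +0.67 − (0.072/2)·(0.053) = +0.67 V.

+0.67 V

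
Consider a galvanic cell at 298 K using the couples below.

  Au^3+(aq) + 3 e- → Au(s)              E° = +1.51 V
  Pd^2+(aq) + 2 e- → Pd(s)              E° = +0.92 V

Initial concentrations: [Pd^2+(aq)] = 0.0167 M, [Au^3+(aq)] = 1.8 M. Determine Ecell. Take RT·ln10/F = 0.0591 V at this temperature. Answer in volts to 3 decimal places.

Au³⁺/Au is reduced (cathode, E° = +1.51 V) and Pd²⁺/Pd is oxidized (anode).
E°cell = +1.51 − (+0.92) = +0.59 V, with n = 6 electrons transferred.
Balancing gives 2 Au^3+(aq) + 3 Pd(s) → 2 Au(s) + 3 Pd^2+(aq); hence Q = [Pd^2+(aq)]^3 / [Au^3+(aq)]^2 = 1.44×10^−6 (log Q = −5.842).
By the Nernst equation, E = +0.59 − (0.0591/6)·(−5.842) = +0.648 V.

+0.648 V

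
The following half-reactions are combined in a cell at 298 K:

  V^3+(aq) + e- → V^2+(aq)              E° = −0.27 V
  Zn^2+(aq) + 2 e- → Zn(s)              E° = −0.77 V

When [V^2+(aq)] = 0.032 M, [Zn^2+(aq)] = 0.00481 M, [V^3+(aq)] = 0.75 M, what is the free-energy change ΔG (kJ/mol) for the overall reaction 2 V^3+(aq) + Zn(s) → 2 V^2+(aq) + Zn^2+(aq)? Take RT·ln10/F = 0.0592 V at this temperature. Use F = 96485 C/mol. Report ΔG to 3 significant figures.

The standard cell potential is −0.27 − (−0.77) = +0.50 V, with n = 2 electrons in the balanced equation.
The reaction quotient is ([V^2+(aq)]^2·[Zn^2+(aq)]) / [V^3+(aq)]^2 = 8.76×10^−6; by Nernst, E = +0.50 − (0.0592/2)(−5.058) = +0.6497 V.
Then ΔG = −nFE = −2 × 96485 × +0.6497 J/mol = −125 kJ/mol.

−125 kJ/mol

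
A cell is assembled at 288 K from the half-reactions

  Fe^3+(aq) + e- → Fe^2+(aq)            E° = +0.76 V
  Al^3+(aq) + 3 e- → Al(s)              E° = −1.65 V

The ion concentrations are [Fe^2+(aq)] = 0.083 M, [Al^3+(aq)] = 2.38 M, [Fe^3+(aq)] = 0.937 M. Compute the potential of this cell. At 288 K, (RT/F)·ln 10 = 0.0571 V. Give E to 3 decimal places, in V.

+2.463 V

The Fe³⁺/Fe²⁺ couple has the more positive E°, so it is the cathode; Al³⁺/Al is the anode.
The standard potential is +0.76 − (−1.65) = +2.41 V and the balanced reaction transfers n = 3 electrons.
The balanced reaction is 3 Fe^3+(aq) + Al(s) → 3 Fe^2+(aq) + Al^3+(aq), so Q = ([Fe^2+(aq)]^3·[Al^3+(aq)]) / [Fe^3+(aq)]^3 = 0.00165 and log Q = −2.781.
By the Nernst equation, E = +2.41 − (0.0571/3)·(−2.781) = +2.463 V.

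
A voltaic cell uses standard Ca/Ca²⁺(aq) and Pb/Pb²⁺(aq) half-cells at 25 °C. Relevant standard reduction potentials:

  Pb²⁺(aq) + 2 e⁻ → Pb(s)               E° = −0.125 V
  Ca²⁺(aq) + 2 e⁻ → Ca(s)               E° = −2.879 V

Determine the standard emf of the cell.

The Pb²⁺/Pb couple has the higher E°, so Pb ion is reduced (cathode) and Ca is oxidized (anode).
E°cell = E°(cathode) − E°(anode) = −0.125 − (−2.879) = +2.754 V.

+2.754 V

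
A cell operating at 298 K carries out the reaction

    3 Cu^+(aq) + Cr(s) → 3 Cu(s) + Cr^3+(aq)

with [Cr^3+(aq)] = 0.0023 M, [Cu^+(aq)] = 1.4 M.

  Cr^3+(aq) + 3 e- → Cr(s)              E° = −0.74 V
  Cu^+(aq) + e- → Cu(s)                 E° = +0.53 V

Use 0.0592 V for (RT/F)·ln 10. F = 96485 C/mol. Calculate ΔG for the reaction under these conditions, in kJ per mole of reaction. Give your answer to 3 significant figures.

−385 kJ/mol

The standard cell potential is +0.53 − (−0.74) = +1.27 V, with n = 3 electrons in the balanced equation.
Q = [Cr^3+(aq)] / [Cu^+(aq)]^3 = 0.000838, so log Q = −3.077 and E = +1.27 − (0.0592/3)(−3.077) = +1.3307 V.
Finally ΔG = −nFE = −(3)(96485 C/mol)(+1.3307 V) = −385 kJ/mol.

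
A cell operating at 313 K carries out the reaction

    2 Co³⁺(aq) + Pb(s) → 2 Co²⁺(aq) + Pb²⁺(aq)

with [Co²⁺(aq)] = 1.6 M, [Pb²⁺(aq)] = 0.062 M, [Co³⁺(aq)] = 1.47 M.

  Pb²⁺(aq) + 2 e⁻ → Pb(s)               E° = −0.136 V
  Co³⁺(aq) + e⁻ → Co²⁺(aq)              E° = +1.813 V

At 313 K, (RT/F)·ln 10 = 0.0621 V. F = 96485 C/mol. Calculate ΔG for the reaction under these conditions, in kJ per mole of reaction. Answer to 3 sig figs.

−383 kJ/mol

The standard cell potential is +1.813 − (−0.136) = +1.949 V, with n = 2 electrons in the balanced equation.
The reaction quotient is ([Co²⁺(aq)]^2·[Pb²⁺(aq)]) / [Co³⁺(aq)]^2 = 0.0735; by Nernst, E = +1.949 − (0.0621/2)(−1.134) = +1.9842 V.
ΔG = −nFE = −(2)(96485)(+1.9842) J/mol = −383 kJ/mol.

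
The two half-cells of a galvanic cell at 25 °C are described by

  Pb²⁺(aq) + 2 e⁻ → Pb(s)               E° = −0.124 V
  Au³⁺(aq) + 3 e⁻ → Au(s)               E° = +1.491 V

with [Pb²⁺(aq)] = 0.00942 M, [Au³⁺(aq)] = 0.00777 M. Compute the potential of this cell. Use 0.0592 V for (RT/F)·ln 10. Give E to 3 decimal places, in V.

Au³⁺/Au is reduced (cathode, E° = +1.491 V) and Pb²⁺/Pb is oxidized (anode).
E°cell = +1.491 − (−0.124) = +1.615 V, with n = 6 electrons transferred.
Balancing gives 2 Au³⁺(aq) + 3 Pb(s) → 2 Au(s) + 3 Pb²⁺(aq); hence Q = [Pb²⁺(aq)]^3 / [Au³⁺(aq)]^2 = 0.0138 (log Q = −1.859).
E = E° − (0.0592/n)·log Q = +1.615 − (0.0592/6)(−1.859) = +1.633 V.

+1.633 V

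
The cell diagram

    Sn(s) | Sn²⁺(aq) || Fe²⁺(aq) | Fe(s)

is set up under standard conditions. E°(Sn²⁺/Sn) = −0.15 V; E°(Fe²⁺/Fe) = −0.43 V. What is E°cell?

By convention the left-hand electrode in cell notation is the anode (oxidation) and the right-hand electrode is the cathode (reduction).
E°cell = E°(right) − E°(left) = −0.43 − (−0.15) = −0.28 V.
The negative sign shows that, as written, the cell would require an external voltage to drive the reaction.

−0.28 V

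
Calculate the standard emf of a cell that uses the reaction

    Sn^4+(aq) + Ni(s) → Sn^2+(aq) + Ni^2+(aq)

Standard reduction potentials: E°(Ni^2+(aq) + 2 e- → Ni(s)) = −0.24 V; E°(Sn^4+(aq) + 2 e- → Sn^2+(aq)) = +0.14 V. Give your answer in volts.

+0.38 V

Sn^4+(aq) gains electrons, so the Sn⁴⁺/Sn²⁺ couple is the cathode; the Ni²⁺/Ni couple is the anode.
E°cell = E°(cathode) − E°(anode) = +0.14 − (−0.24) = +0.38 V.
The positive value indicates the reaction is spontaneous as written.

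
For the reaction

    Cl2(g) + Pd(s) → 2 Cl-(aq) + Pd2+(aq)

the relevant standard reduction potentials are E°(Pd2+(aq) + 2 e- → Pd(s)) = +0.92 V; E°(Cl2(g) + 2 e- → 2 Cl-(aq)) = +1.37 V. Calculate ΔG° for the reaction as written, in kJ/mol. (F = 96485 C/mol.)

In the reaction as written Cl2(g) is reduced, so the Cl₂/Cl⁻ couple is the cathode and Pd²⁺/Pd is the anode.
E°cell = +1.37 − (+0.92) = +0.45 V; balancing electrons gives n = 2.
ΔG° = −nFE°cell = −(2)(96485)(+0.45) J/mol = −86.8 kJ/mol.

−86.8 kJ/mol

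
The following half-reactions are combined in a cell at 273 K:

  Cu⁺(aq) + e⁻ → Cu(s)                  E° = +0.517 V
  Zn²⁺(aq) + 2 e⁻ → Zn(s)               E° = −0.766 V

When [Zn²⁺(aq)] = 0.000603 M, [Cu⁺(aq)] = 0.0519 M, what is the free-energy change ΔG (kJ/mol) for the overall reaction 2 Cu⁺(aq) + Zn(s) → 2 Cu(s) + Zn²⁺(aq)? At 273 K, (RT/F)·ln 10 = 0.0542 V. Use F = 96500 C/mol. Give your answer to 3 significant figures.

E°cell = +0.517 − (−0.766) = +1.283 V; the balanced reaction transfers n = 2 electrons.
Q = [Zn²⁺(aq)] / [Cu⁺(aq)]^2 = 0.224, so log Q = −0.650 and E = +1.283 − (0.0542/2)(−0.650) = +1.3006 V.
Then ΔG = −nFE = −2 × 96500 × +1.3006 J/mol = −251 kJ/mol.

−251 kJ/mol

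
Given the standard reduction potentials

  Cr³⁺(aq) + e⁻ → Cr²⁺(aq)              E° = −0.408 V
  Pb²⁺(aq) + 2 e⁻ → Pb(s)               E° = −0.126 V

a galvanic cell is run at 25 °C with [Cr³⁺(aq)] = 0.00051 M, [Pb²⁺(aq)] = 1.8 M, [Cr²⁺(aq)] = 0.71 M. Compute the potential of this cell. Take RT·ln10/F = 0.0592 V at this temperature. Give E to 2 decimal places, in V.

+0.48 V

The Pb²⁺/Pb couple has the more positive E°, so it is the cathode; Cr³⁺/Cr²⁺ is the anode.
The standard potential is −0.126 − (−0.408) = +0.282 V and the balanced reaction transfers n = 2 electrons.
The balanced reaction is Pb²⁺(aq) + 2 Cr²⁺(aq) → Pb(s) + 2 Cr³⁺(aq), so Q = [Cr³⁺(aq)]^2 / ([Pb²⁺(aq)]·[Cr²⁺(aq)]^2) = 2.87×10^−7 and log Q = −6.543.
E = E° − (0.0592/n)·log Q = +0.282 − (0.0592/2)(−6.543) = +0.48 V.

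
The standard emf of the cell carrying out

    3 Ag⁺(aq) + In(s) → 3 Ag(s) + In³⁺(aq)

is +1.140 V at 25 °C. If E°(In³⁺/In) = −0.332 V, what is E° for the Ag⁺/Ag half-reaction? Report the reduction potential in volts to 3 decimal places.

In the reaction as written the Ag⁺/Ag couple is reduced (cathode) and In³⁺/In is oxidized (anode), so E°cell = E°(Ag⁺/Ag) − E°(In³⁺/In).
E°(Ag⁺/Ag) = E°cell + E°(anode) = +1.140 + (−0.332) = +0.808 V.

+0.808 V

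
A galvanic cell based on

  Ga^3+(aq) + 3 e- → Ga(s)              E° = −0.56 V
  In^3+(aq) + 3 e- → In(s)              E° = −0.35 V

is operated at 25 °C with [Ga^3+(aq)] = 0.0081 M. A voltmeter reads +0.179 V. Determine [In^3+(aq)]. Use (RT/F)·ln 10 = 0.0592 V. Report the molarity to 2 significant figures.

In³⁺/In is the cathode (higher E°); E°cell = −0.35 − (−0.56) = +0.21 V with n = 3.
Since E = E° − (0.0592/n)·log Q, log Q = n(E° − E)/0.0592 = 1.571.
For In^3+(aq) + Ga(s) → In(s) + Ga^3+(aq), the reaction quotient is Q = [Ga^3+(aq)] / [In^3+(aq)].
Solving for the unknown gives log [In^3+(aq)] = −3.663, so [In^3+(aq)] ≈ 0.00022 M.

0.00022 M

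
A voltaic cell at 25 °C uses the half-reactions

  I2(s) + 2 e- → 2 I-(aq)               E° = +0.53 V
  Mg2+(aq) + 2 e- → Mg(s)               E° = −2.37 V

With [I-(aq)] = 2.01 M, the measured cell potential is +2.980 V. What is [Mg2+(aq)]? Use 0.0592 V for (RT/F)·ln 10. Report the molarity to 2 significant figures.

The I₂/I⁻ couple has the larger reduction potential, so it is the cathode: E°cell = +0.53 − (−2.37) = +2.90 V and n = 2.
Rearranging E = E° − (0.0592/n)·log Q gives log Q = 2(+2.90 − (+2.980))/0.0592 = −2.703.
For I2(s) + Mg(s) → 2 I-(aq) + Mg2+(aq), the reaction quotient is Q = [I-(aq)]^2·[Mg2+(aq)].
Substituting the known concentrations and solving, log [Mg2+(aq)] = −3.309 and [Mg2+(aq)] = 0.00049 M.

0.00049 M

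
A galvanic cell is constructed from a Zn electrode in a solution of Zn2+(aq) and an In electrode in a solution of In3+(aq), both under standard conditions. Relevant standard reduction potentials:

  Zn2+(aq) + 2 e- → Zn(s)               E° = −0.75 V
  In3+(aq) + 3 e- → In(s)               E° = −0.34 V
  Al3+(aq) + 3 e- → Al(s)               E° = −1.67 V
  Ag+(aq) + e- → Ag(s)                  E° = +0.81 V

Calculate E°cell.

The In³⁺/In couple has the higher E°, so In ion is reduced (cathode) and Zn is oxidized (anode).
E°cell = E°(cathode) − E°(anode) = −0.34 − (−0.75) = +0.41 V.

+0.41 V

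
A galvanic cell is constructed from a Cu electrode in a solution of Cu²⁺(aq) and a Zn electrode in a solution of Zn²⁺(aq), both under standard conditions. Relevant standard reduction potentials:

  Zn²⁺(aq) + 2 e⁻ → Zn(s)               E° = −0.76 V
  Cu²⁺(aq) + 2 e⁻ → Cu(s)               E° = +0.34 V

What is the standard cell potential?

Of the two couples in this cell, the one with the more positive reduction potential is reduced at the cathode: here that is Cu²⁺/Cu (+0.34 V); Zn²⁺/Zn (−0.76 V) is the anode.
E°cell = E°(cathode) − E°(anode) = +0.34 − (−0.76) = +1.10 V.

+1.10 V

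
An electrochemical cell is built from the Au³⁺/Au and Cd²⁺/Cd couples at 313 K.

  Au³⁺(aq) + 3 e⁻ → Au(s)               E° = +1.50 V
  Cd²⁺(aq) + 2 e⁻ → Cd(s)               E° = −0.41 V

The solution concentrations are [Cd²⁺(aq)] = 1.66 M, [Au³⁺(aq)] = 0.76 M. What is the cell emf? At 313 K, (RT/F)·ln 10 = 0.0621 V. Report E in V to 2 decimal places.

+1.90 V

The Au³⁺/Au couple has the more positive E°, so it is the cathode; Cd²⁺/Cd is the anode.
The standard potential is +1.50 − (−0.41) = +1.91 V and the balanced reaction transfers n = 6 electrons.
For the overall reaction 2 Au³⁺(aq) + 3 Cd(s) → 2 Au(s) + 3 Cd²⁺(aq), Q = [Cd²⁺(aq)]^3 / [Au³⁺(aq)]^2 = 7.92, giving log Q = 0.899.
E = E° − (0.0621/n)·log Q = +1.91 − (0.0621/6)(0.899) = +1.90 V.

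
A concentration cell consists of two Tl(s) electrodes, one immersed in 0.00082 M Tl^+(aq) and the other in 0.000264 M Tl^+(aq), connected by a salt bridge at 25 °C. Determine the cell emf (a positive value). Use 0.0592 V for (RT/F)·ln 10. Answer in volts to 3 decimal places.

For a concentration cell E°cell = 0, since both electrodes use the same couple.
The compartment with the higher Tl^+(aq) concentration (0.00082 M) acts as the cathode; ions are reduced there and produced at the dilute (0.000264 M) anode.
With n = 1, Ecell = −(0.0592/1)·log([dilute]/[conc]) = −(0.0592/1)·log(0.000264/0.00082) = +0.029 V.

0.029 V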